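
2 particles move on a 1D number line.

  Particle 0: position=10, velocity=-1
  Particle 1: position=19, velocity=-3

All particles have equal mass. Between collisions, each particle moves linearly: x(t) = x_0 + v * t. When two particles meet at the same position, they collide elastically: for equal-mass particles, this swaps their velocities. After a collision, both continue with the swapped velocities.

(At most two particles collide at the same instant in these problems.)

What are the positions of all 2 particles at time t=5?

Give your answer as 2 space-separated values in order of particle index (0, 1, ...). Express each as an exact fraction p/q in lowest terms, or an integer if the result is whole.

Collision at t=9/2: particles 0 and 1 swap velocities; positions: p0=11/2 p1=11/2; velocities now: v0=-3 v1=-1
Advance to t=5 (no further collisions before then); velocities: v0=-3 v1=-1; positions = 4 5

Answer: 4 5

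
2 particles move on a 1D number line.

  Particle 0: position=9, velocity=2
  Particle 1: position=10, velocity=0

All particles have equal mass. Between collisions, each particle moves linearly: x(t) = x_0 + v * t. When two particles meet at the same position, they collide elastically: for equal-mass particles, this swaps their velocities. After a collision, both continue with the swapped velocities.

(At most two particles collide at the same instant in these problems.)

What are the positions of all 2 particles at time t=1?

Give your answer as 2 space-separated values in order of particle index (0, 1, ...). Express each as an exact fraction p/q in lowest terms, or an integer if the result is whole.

Answer: 10 11

Derivation:
Collision at t=1/2: particles 0 and 1 swap velocities; positions: p0=10 p1=10; velocities now: v0=0 v1=2
Advance to t=1 (no further collisions before then); velocities: v0=0 v1=2; positions = 10 11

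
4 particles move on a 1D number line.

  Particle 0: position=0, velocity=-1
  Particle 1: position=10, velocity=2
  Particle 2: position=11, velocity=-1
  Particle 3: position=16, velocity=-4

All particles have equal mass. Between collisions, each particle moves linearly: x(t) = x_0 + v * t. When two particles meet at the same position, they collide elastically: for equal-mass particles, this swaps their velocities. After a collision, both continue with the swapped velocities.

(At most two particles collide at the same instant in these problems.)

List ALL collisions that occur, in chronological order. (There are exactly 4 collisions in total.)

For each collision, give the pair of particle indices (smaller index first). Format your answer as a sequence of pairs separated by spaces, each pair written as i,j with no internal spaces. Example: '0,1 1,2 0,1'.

Answer: 1,2 2,3 1,2 0,1

Derivation:
Collision at t=1/3: particles 1 and 2 swap velocities; positions: p0=-1/3 p1=32/3 p2=32/3 p3=44/3; velocities now: v0=-1 v1=-1 v2=2 v3=-4
Collision at t=1: particles 2 and 3 swap velocities; positions: p0=-1 p1=10 p2=12 p3=12; velocities now: v0=-1 v1=-1 v2=-4 v3=2
Collision at t=5/3: particles 1 and 2 swap velocities; positions: p0=-5/3 p1=28/3 p2=28/3 p3=40/3; velocities now: v0=-1 v1=-4 v2=-1 v3=2
Collision at t=16/3: particles 0 and 1 swap velocities; positions: p0=-16/3 p1=-16/3 p2=17/3 p3=62/3; velocities now: v0=-4 v1=-1 v2=-1 v3=2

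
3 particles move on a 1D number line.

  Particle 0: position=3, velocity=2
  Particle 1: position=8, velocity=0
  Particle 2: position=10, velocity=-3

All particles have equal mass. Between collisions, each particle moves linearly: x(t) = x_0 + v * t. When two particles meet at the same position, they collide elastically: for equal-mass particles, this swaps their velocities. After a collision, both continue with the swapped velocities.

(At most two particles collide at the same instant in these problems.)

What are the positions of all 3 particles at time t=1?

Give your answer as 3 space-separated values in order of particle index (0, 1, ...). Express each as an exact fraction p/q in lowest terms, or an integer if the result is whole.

Collision at t=2/3: particles 1 and 2 swap velocities; positions: p0=13/3 p1=8 p2=8; velocities now: v0=2 v1=-3 v2=0
Advance to t=1 (no further collisions before then); velocities: v0=2 v1=-3 v2=0; positions = 5 7 8

Answer: 5 7 8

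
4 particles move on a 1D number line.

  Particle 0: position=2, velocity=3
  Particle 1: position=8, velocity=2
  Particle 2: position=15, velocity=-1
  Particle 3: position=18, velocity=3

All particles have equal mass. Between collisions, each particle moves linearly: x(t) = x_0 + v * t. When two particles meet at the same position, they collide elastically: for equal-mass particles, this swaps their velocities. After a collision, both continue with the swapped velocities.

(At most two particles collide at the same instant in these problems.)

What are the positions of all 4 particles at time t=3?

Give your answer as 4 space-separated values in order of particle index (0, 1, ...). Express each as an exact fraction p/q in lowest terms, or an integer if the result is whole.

Answer: 11 12 14 27

Derivation:
Collision at t=7/3: particles 1 and 2 swap velocities; positions: p0=9 p1=38/3 p2=38/3 p3=25; velocities now: v0=3 v1=-1 v2=2 v3=3
Advance to t=3 (no further collisions before then); velocities: v0=3 v1=-1 v2=2 v3=3; positions = 11 12 14 27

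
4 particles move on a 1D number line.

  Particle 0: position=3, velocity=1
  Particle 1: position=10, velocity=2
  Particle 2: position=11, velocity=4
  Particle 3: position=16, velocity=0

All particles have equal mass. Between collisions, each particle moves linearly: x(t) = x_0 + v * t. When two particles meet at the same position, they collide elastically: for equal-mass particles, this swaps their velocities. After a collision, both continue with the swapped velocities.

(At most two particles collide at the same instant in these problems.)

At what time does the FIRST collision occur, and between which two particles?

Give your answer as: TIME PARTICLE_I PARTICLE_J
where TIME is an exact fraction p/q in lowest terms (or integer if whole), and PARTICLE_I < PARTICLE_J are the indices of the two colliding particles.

Answer: 5/4 2 3

Derivation:
Pair (0,1): pos 3,10 vel 1,2 -> not approaching (rel speed -1 <= 0)
Pair (1,2): pos 10,11 vel 2,4 -> not approaching (rel speed -2 <= 0)
Pair (2,3): pos 11,16 vel 4,0 -> gap=5, closing at 4/unit, collide at t=5/4
Earliest collision: t=5/4 between 2 and 3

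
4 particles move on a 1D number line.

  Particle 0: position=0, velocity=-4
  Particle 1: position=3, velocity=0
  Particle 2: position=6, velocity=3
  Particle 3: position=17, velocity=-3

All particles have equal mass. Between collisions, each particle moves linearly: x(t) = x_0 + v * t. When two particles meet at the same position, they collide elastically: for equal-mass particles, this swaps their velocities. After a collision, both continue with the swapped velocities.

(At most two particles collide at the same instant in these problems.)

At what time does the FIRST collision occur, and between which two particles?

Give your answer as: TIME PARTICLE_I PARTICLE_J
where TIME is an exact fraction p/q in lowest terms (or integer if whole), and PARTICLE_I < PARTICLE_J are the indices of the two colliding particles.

Pair (0,1): pos 0,3 vel -4,0 -> not approaching (rel speed -4 <= 0)
Pair (1,2): pos 3,6 vel 0,3 -> not approaching (rel speed -3 <= 0)
Pair (2,3): pos 6,17 vel 3,-3 -> gap=11, closing at 6/unit, collide at t=11/6
Earliest collision: t=11/6 between 2 and 3

Answer: 11/6 2 3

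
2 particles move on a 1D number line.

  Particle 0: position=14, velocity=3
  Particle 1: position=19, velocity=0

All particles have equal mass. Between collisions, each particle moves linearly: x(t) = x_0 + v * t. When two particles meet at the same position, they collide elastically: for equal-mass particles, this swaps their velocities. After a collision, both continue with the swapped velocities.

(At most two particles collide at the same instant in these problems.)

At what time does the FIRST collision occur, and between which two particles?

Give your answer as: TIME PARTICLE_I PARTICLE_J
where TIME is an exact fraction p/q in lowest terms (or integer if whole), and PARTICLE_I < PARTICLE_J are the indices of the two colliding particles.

Answer: 5/3 0 1

Derivation:
Pair (0,1): pos 14,19 vel 3,0 -> gap=5, closing at 3/unit, collide at t=5/3
Earliest collision: t=5/3 between 0 and 1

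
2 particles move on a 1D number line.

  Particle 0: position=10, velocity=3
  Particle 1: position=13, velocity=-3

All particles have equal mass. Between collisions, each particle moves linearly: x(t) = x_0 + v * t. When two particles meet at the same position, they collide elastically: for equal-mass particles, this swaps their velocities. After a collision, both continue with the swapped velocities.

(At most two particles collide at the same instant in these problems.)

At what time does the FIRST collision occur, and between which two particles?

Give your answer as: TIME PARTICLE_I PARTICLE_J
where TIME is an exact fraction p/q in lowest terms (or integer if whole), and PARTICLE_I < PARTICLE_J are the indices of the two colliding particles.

Answer: 1/2 0 1

Derivation:
Pair (0,1): pos 10,13 vel 3,-3 -> gap=3, closing at 6/unit, collide at t=1/2
Earliest collision: t=1/2 between 0 and 1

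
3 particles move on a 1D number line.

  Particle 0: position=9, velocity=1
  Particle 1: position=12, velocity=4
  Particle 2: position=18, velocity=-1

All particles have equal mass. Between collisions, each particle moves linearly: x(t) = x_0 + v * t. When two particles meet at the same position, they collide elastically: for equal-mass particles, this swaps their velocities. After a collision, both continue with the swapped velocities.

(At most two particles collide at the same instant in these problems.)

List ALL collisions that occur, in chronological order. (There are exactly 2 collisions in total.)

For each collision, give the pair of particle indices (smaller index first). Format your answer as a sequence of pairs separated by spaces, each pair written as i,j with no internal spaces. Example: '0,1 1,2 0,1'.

Collision at t=6/5: particles 1 and 2 swap velocities; positions: p0=51/5 p1=84/5 p2=84/5; velocities now: v0=1 v1=-1 v2=4
Collision at t=9/2: particles 0 and 1 swap velocities; positions: p0=27/2 p1=27/2 p2=30; velocities now: v0=-1 v1=1 v2=4

Answer: 1,2 0,1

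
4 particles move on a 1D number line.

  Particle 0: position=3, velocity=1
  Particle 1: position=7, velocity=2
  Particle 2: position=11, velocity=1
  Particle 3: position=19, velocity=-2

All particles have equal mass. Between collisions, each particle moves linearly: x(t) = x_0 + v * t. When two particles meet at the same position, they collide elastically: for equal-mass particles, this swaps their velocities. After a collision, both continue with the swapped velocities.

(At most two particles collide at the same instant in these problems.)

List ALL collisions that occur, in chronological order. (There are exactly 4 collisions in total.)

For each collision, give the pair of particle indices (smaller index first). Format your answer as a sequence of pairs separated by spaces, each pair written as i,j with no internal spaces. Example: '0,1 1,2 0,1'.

Collision at t=8/3: particles 2 and 3 swap velocities; positions: p0=17/3 p1=37/3 p2=41/3 p3=41/3; velocities now: v0=1 v1=2 v2=-2 v3=1
Collision at t=3: particles 1 and 2 swap velocities; positions: p0=6 p1=13 p2=13 p3=14; velocities now: v0=1 v1=-2 v2=2 v3=1
Collision at t=4: particles 2 and 3 swap velocities; positions: p0=7 p1=11 p2=15 p3=15; velocities now: v0=1 v1=-2 v2=1 v3=2
Collision at t=16/3: particles 0 and 1 swap velocities; positions: p0=25/3 p1=25/3 p2=49/3 p3=53/3; velocities now: v0=-2 v1=1 v2=1 v3=2

Answer: 2,3 1,2 2,3 0,1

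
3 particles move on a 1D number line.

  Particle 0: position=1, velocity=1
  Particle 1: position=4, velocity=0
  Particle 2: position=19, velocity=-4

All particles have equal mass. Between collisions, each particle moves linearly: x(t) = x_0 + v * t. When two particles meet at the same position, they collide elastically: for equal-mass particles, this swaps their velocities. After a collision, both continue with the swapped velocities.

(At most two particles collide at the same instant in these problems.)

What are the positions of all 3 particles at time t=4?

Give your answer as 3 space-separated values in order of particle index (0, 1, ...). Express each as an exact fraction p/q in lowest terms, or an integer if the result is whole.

Collision at t=3: particles 0 and 1 swap velocities; positions: p0=4 p1=4 p2=7; velocities now: v0=0 v1=1 v2=-4
Collision at t=18/5: particles 1 and 2 swap velocities; positions: p0=4 p1=23/5 p2=23/5; velocities now: v0=0 v1=-4 v2=1
Collision at t=15/4: particles 0 and 1 swap velocities; positions: p0=4 p1=4 p2=19/4; velocities now: v0=-4 v1=0 v2=1
Advance to t=4 (no further collisions before then); velocities: v0=-4 v1=0 v2=1; positions = 3 4 5

Answer: 3 4 5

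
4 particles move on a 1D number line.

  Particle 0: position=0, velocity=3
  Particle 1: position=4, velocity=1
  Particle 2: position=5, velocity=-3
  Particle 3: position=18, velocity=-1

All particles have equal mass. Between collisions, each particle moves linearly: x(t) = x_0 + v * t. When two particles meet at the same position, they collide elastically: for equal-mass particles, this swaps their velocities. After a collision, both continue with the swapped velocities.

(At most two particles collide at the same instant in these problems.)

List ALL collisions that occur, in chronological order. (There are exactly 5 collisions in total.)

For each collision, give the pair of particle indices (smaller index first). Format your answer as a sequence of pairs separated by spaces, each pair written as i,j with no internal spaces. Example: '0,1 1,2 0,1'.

Collision at t=1/4: particles 1 and 2 swap velocities; positions: p0=3/4 p1=17/4 p2=17/4 p3=71/4; velocities now: v0=3 v1=-3 v2=1 v3=-1
Collision at t=5/6: particles 0 and 1 swap velocities; positions: p0=5/2 p1=5/2 p2=29/6 p3=103/6; velocities now: v0=-3 v1=3 v2=1 v3=-1
Collision at t=2: particles 1 and 2 swap velocities; positions: p0=-1 p1=6 p2=6 p3=16; velocities now: v0=-3 v1=1 v2=3 v3=-1
Collision at t=9/2: particles 2 and 3 swap velocities; positions: p0=-17/2 p1=17/2 p2=27/2 p3=27/2; velocities now: v0=-3 v1=1 v2=-1 v3=3
Collision at t=7: particles 1 and 2 swap velocities; positions: p0=-16 p1=11 p2=11 p3=21; velocities now: v0=-3 v1=-1 v2=1 v3=3

Answer: 1,2 0,1 1,2 2,3 1,2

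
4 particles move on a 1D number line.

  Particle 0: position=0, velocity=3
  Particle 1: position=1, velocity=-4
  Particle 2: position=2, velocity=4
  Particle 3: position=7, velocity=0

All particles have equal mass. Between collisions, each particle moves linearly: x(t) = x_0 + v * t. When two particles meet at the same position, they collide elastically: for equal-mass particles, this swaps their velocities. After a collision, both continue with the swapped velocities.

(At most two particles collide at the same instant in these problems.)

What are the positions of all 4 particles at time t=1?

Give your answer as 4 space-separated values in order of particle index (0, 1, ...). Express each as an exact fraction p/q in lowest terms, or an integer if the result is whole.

Collision at t=1/7: particles 0 and 1 swap velocities; positions: p0=3/7 p1=3/7 p2=18/7 p3=7; velocities now: v0=-4 v1=3 v2=4 v3=0
Advance to t=1 (no further collisions before then); velocities: v0=-4 v1=3 v2=4 v3=0; positions = -3 3 6 7

Answer: -3 3 6 7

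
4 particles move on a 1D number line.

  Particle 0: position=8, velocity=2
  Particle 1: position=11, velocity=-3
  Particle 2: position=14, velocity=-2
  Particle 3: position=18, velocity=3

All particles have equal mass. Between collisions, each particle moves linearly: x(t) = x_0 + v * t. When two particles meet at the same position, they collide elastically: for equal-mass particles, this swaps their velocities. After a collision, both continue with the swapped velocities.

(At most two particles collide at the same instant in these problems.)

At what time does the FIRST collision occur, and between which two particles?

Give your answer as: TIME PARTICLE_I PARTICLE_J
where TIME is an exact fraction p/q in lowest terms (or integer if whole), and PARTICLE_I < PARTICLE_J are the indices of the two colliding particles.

Pair (0,1): pos 8,11 vel 2,-3 -> gap=3, closing at 5/unit, collide at t=3/5
Pair (1,2): pos 11,14 vel -3,-2 -> not approaching (rel speed -1 <= 0)
Pair (2,3): pos 14,18 vel -2,3 -> not approaching (rel speed -5 <= 0)
Earliest collision: t=3/5 between 0 and 1

Answer: 3/5 0 1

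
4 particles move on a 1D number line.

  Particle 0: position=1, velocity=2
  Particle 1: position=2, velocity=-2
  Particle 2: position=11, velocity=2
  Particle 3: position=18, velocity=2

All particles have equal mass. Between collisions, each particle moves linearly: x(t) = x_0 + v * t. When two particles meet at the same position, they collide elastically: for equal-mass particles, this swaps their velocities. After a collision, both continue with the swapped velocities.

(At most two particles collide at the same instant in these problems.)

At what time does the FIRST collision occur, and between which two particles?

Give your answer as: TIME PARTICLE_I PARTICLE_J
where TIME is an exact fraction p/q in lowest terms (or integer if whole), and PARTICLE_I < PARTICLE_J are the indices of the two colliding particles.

Answer: 1/4 0 1

Derivation:
Pair (0,1): pos 1,2 vel 2,-2 -> gap=1, closing at 4/unit, collide at t=1/4
Pair (1,2): pos 2,11 vel -2,2 -> not approaching (rel speed -4 <= 0)
Pair (2,3): pos 11,18 vel 2,2 -> not approaching (rel speed 0 <= 0)
Earliest collision: t=1/4 between 0 and 1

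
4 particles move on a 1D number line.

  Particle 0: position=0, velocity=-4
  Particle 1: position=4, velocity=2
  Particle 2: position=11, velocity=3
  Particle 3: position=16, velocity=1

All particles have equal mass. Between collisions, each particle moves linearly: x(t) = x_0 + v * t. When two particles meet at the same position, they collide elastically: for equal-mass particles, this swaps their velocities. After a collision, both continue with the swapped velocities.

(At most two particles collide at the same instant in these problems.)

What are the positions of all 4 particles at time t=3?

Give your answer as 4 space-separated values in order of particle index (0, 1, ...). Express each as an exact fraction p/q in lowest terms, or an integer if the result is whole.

Answer: -12 10 19 20

Derivation:
Collision at t=5/2: particles 2 and 3 swap velocities; positions: p0=-10 p1=9 p2=37/2 p3=37/2; velocities now: v0=-4 v1=2 v2=1 v3=3
Advance to t=3 (no further collisions before then); velocities: v0=-4 v1=2 v2=1 v3=3; positions = -12 10 19 20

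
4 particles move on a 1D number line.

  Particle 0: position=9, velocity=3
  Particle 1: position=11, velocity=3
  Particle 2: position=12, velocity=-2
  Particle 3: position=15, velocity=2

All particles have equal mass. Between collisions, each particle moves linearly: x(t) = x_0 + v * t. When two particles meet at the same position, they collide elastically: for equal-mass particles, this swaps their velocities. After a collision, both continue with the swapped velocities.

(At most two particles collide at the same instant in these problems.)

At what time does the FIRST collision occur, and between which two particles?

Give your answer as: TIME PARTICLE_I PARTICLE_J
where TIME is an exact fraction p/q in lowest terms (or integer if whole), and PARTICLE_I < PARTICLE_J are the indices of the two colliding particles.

Answer: 1/5 1 2

Derivation:
Pair (0,1): pos 9,11 vel 3,3 -> not approaching (rel speed 0 <= 0)
Pair (1,2): pos 11,12 vel 3,-2 -> gap=1, closing at 5/unit, collide at t=1/5
Pair (2,3): pos 12,15 vel -2,2 -> not approaching (rel speed -4 <= 0)
Earliest collision: t=1/5 between 1 and 2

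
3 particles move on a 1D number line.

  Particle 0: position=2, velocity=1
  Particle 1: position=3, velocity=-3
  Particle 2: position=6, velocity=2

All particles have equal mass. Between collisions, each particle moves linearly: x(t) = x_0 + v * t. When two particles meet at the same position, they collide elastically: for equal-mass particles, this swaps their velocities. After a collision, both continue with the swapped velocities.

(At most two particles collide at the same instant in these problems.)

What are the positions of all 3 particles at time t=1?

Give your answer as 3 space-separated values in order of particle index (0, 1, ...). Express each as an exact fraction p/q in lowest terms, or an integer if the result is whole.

Answer: 0 3 8

Derivation:
Collision at t=1/4: particles 0 and 1 swap velocities; positions: p0=9/4 p1=9/4 p2=13/2; velocities now: v0=-3 v1=1 v2=2
Advance to t=1 (no further collisions before then); velocities: v0=-3 v1=1 v2=2; positions = 0 3 8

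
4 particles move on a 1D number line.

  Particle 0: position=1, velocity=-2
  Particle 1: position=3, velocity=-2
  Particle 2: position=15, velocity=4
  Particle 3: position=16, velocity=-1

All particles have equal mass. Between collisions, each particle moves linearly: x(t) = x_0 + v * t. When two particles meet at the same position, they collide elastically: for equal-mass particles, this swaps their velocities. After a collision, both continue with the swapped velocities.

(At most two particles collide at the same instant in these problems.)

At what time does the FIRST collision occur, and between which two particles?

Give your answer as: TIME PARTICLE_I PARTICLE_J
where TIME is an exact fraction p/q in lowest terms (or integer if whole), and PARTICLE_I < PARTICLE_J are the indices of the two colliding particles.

Answer: 1/5 2 3

Derivation:
Pair (0,1): pos 1,3 vel -2,-2 -> not approaching (rel speed 0 <= 0)
Pair (1,2): pos 3,15 vel -2,4 -> not approaching (rel speed -6 <= 0)
Pair (2,3): pos 15,16 vel 4,-1 -> gap=1, closing at 5/unit, collide at t=1/5
Earliest collision: t=1/5 between 2 and 3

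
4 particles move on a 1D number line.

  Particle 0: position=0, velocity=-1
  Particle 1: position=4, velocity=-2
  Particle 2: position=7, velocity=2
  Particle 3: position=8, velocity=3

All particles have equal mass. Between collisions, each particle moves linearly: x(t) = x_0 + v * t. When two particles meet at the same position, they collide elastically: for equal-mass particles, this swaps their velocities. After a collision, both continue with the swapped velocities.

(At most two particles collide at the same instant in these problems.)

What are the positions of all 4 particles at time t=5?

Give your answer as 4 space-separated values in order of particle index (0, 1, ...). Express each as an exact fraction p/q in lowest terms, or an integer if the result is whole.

Collision at t=4: particles 0 and 1 swap velocities; positions: p0=-4 p1=-4 p2=15 p3=20; velocities now: v0=-2 v1=-1 v2=2 v3=3
Advance to t=5 (no further collisions before then); velocities: v0=-2 v1=-1 v2=2 v3=3; positions = -6 -5 17 23

Answer: -6 -5 17 23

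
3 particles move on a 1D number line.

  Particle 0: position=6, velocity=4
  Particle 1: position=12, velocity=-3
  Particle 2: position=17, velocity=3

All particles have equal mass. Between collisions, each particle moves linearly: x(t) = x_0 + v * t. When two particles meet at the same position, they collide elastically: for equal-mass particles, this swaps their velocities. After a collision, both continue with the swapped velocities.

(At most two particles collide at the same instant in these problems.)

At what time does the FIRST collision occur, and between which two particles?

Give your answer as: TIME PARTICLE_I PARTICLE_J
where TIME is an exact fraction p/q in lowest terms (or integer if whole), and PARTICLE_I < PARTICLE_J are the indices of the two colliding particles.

Pair (0,1): pos 6,12 vel 4,-3 -> gap=6, closing at 7/unit, collide at t=6/7
Pair (1,2): pos 12,17 vel -3,3 -> not approaching (rel speed -6 <= 0)
Earliest collision: t=6/7 between 0 and 1

Answer: 6/7 0 1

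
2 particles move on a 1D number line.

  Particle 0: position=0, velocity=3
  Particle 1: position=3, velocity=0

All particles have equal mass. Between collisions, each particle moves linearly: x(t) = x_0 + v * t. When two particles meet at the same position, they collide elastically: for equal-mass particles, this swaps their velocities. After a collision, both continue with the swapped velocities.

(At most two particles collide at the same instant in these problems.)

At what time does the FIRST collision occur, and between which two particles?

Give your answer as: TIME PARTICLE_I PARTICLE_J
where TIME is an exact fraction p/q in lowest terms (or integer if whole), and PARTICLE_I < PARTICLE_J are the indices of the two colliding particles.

Pair (0,1): pos 0,3 vel 3,0 -> gap=3, closing at 3/unit, collide at t=1
Earliest collision: t=1 between 0 and 1

Answer: 1 0 1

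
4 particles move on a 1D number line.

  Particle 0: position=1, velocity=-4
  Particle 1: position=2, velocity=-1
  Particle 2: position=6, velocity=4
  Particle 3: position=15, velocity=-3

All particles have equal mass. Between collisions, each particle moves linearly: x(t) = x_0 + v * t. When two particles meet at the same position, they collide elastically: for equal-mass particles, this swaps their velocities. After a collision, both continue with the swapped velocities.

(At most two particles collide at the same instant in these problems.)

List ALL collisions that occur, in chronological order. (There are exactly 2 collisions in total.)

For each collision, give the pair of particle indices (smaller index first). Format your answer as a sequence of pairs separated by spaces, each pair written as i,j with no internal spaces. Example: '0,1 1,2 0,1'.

Collision at t=9/7: particles 2 and 3 swap velocities; positions: p0=-29/7 p1=5/7 p2=78/7 p3=78/7; velocities now: v0=-4 v1=-1 v2=-3 v3=4
Collision at t=13/2: particles 1 and 2 swap velocities; positions: p0=-25 p1=-9/2 p2=-9/2 p3=32; velocities now: v0=-4 v1=-3 v2=-1 v3=4

Answer: 2,3 1,2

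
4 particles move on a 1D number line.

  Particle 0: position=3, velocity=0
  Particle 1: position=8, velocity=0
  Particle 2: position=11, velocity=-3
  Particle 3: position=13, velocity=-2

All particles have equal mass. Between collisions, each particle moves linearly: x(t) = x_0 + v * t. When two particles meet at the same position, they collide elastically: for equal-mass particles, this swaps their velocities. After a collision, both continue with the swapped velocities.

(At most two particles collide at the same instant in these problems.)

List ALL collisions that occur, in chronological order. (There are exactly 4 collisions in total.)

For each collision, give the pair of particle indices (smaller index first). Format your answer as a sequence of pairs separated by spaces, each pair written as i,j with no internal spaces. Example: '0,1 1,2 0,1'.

Answer: 1,2 2,3 0,1 1,2

Derivation:
Collision at t=1: particles 1 and 2 swap velocities; positions: p0=3 p1=8 p2=8 p3=11; velocities now: v0=0 v1=-3 v2=0 v3=-2
Collision at t=5/2: particles 2 and 3 swap velocities; positions: p0=3 p1=7/2 p2=8 p3=8; velocities now: v0=0 v1=-3 v2=-2 v3=0
Collision at t=8/3: particles 0 and 1 swap velocities; positions: p0=3 p1=3 p2=23/3 p3=8; velocities now: v0=-3 v1=0 v2=-2 v3=0
Collision at t=5: particles 1 and 2 swap velocities; positions: p0=-4 p1=3 p2=3 p3=8; velocities now: v0=-3 v1=-2 v2=0 v3=0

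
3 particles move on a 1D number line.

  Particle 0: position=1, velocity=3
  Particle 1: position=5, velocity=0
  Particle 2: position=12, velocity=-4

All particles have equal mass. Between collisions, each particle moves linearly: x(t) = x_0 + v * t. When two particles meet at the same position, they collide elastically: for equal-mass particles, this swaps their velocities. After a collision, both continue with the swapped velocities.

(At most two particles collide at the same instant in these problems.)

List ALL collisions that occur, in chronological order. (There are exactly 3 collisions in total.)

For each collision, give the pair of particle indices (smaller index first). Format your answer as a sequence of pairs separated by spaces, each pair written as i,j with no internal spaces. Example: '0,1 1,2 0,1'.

Answer: 0,1 1,2 0,1

Derivation:
Collision at t=4/3: particles 0 and 1 swap velocities; positions: p0=5 p1=5 p2=20/3; velocities now: v0=0 v1=3 v2=-4
Collision at t=11/7: particles 1 and 2 swap velocities; positions: p0=5 p1=40/7 p2=40/7; velocities now: v0=0 v1=-4 v2=3
Collision at t=7/4: particles 0 and 1 swap velocities; positions: p0=5 p1=5 p2=25/4; velocities now: v0=-4 v1=0 v2=3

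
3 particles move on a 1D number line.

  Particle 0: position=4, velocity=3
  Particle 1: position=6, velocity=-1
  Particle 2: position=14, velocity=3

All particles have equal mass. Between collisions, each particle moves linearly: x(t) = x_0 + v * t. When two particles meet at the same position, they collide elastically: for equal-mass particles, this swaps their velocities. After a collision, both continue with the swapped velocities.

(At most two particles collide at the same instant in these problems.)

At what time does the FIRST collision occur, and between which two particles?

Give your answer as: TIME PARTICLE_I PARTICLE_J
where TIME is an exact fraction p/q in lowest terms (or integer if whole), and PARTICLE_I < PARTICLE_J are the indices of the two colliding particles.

Answer: 1/2 0 1

Derivation:
Pair (0,1): pos 4,6 vel 3,-1 -> gap=2, closing at 4/unit, collide at t=1/2
Pair (1,2): pos 6,14 vel -1,3 -> not approaching (rel speed -4 <= 0)
Earliest collision: t=1/2 between 0 and 1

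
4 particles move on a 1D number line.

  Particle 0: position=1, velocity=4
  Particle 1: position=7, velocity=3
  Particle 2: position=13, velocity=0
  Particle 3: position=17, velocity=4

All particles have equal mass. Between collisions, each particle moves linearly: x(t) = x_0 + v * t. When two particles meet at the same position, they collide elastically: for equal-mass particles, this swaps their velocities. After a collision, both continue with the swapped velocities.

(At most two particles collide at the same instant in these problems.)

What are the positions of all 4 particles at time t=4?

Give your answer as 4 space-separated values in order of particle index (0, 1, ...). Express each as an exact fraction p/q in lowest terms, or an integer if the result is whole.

Collision at t=2: particles 1 and 2 swap velocities; positions: p0=9 p1=13 p2=13 p3=25; velocities now: v0=4 v1=0 v2=3 v3=4
Collision at t=3: particles 0 and 1 swap velocities; positions: p0=13 p1=13 p2=16 p3=29; velocities now: v0=0 v1=4 v2=3 v3=4
Advance to t=4 (no further collisions before then); velocities: v0=0 v1=4 v2=3 v3=4; positions = 13 17 19 33

Answer: 13 17 19 33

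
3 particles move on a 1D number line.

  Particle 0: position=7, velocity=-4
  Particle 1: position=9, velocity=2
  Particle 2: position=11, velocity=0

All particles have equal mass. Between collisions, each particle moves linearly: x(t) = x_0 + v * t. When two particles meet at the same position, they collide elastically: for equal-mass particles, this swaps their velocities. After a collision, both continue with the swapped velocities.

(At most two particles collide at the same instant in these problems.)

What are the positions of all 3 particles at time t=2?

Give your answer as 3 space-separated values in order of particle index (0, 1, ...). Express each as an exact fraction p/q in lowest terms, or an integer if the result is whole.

Collision at t=1: particles 1 and 2 swap velocities; positions: p0=3 p1=11 p2=11; velocities now: v0=-4 v1=0 v2=2
Advance to t=2 (no further collisions before then); velocities: v0=-4 v1=0 v2=2; positions = -1 11 13

Answer: -1 11 13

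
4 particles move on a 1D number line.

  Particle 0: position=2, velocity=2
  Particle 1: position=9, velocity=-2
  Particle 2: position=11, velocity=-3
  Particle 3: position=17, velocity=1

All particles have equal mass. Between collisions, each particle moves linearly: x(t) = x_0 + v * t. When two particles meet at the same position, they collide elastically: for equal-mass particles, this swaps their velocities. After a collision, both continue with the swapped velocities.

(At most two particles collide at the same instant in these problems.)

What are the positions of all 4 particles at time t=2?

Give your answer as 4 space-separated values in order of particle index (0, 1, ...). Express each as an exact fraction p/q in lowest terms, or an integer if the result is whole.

Collision at t=7/4: particles 0 and 1 swap velocities; positions: p0=11/2 p1=11/2 p2=23/4 p3=75/4; velocities now: v0=-2 v1=2 v2=-3 v3=1
Collision at t=9/5: particles 1 and 2 swap velocities; positions: p0=27/5 p1=28/5 p2=28/5 p3=94/5; velocities now: v0=-2 v1=-3 v2=2 v3=1
Collision at t=2: particles 0 and 1 swap velocities; positions: p0=5 p1=5 p2=6 p3=19; velocities now: v0=-3 v1=-2 v2=2 v3=1
Advance to t=2 (no further collisions before then); velocities: v0=-3 v1=-2 v2=2 v3=1; positions = 5 5 6 19

Answer: 5 5 6 19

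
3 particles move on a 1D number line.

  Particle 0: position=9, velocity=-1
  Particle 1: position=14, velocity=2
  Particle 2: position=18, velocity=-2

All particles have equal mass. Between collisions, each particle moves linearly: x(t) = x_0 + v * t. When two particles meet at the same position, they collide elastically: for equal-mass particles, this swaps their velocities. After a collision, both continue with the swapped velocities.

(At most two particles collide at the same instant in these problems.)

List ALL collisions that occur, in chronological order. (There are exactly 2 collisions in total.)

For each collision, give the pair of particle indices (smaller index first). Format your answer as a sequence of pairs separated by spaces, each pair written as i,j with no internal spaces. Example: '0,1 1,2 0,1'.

Answer: 1,2 0,1

Derivation:
Collision at t=1: particles 1 and 2 swap velocities; positions: p0=8 p1=16 p2=16; velocities now: v0=-1 v1=-2 v2=2
Collision at t=9: particles 0 and 1 swap velocities; positions: p0=0 p1=0 p2=32; velocities now: v0=-2 v1=-1 v2=2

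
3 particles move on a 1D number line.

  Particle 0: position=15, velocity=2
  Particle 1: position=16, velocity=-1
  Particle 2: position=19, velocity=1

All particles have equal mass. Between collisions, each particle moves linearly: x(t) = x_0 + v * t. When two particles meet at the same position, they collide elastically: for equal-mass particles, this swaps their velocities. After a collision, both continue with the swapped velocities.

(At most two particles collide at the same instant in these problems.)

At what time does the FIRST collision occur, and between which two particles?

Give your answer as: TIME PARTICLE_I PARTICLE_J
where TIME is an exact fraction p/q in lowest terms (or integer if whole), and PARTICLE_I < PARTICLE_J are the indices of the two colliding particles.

Pair (0,1): pos 15,16 vel 2,-1 -> gap=1, closing at 3/unit, collide at t=1/3
Pair (1,2): pos 16,19 vel -1,1 -> not approaching (rel speed -2 <= 0)
Earliest collision: t=1/3 between 0 and 1

Answer: 1/3 0 1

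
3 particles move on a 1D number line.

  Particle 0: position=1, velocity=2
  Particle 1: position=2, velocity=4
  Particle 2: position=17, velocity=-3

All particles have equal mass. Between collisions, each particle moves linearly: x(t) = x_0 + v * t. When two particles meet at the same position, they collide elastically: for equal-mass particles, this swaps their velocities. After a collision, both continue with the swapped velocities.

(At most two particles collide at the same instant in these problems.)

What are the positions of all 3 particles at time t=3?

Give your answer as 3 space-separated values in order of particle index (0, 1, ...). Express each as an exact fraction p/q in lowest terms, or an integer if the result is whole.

Answer: 7 8 14

Derivation:
Collision at t=15/7: particles 1 and 2 swap velocities; positions: p0=37/7 p1=74/7 p2=74/7; velocities now: v0=2 v1=-3 v2=4
Advance to t=3 (no further collisions before then); velocities: v0=2 v1=-3 v2=4; positions = 7 8 14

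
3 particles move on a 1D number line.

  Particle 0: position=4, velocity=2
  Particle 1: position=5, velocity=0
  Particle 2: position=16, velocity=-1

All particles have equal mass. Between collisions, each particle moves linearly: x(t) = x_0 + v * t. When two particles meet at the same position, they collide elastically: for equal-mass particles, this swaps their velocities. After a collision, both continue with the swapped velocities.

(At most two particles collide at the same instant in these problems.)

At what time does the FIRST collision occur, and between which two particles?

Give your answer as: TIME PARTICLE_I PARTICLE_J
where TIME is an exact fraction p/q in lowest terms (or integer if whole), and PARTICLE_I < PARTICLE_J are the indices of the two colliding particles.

Answer: 1/2 0 1

Derivation:
Pair (0,1): pos 4,5 vel 2,0 -> gap=1, closing at 2/unit, collide at t=1/2
Pair (1,2): pos 5,16 vel 0,-1 -> gap=11, closing at 1/unit, collide at t=11
Earliest collision: t=1/2 between 0 and 1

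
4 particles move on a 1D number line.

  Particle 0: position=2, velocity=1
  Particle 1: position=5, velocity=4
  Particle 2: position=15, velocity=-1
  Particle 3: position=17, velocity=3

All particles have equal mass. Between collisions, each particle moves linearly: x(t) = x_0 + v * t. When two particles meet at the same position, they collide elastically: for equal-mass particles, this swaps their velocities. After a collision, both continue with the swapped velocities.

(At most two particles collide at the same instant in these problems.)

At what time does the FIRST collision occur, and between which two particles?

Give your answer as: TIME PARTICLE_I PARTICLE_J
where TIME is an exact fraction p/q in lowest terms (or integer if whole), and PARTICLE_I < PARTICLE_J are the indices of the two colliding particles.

Pair (0,1): pos 2,5 vel 1,4 -> not approaching (rel speed -3 <= 0)
Pair (1,2): pos 5,15 vel 4,-1 -> gap=10, closing at 5/unit, collide at t=2
Pair (2,3): pos 15,17 vel -1,3 -> not approaching (rel speed -4 <= 0)
Earliest collision: t=2 between 1 and 2

Answer: 2 1 2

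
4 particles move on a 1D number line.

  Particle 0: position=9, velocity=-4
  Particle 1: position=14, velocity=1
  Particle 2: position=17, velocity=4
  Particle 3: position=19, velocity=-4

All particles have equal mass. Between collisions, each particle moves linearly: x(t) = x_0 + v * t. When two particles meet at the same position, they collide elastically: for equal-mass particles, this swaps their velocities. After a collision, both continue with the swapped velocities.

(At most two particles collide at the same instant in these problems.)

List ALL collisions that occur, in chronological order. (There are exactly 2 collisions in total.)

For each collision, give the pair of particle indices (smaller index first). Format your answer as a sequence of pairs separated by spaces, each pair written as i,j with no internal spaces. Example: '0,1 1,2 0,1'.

Answer: 2,3 1,2

Derivation:
Collision at t=1/4: particles 2 and 3 swap velocities; positions: p0=8 p1=57/4 p2=18 p3=18; velocities now: v0=-4 v1=1 v2=-4 v3=4
Collision at t=1: particles 1 and 2 swap velocities; positions: p0=5 p1=15 p2=15 p3=21; velocities now: v0=-4 v1=-4 v2=1 v3=4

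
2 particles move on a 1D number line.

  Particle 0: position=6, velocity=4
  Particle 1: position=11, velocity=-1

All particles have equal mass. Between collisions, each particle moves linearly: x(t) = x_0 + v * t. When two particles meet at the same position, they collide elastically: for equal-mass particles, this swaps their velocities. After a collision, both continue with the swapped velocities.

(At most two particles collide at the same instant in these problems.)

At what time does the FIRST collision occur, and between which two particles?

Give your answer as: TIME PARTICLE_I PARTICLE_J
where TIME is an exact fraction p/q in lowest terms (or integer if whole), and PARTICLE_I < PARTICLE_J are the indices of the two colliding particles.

Pair (0,1): pos 6,11 vel 4,-1 -> gap=5, closing at 5/unit, collide at t=1
Earliest collision: t=1 between 0 and 1

Answer: 1 0 1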